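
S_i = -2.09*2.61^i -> [-2.09, -5.45, -14.24, -37.16, -96.99]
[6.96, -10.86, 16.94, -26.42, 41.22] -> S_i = 6.96*(-1.56)^i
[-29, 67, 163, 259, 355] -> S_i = -29 + 96*i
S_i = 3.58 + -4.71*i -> [3.58, -1.13, -5.84, -10.55, -15.26]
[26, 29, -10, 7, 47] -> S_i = Random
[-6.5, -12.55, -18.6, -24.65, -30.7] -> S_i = -6.50 + -6.05*i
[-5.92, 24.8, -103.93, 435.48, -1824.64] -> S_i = -5.92*(-4.19)^i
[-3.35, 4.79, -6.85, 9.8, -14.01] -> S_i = -3.35*(-1.43)^i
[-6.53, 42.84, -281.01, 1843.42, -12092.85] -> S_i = -6.53*(-6.56)^i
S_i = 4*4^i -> [4, 16, 64, 256, 1024]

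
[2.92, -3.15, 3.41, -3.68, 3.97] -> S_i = 2.92*(-1.08)^i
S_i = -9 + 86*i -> [-9, 77, 163, 249, 335]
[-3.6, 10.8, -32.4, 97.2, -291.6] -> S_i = -3.60*(-3.00)^i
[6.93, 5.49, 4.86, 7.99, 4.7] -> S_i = Random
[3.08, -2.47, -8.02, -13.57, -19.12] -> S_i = 3.08 + -5.55*i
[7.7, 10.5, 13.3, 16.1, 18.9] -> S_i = 7.70 + 2.80*i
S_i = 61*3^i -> [61, 183, 549, 1647, 4941]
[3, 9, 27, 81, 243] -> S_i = 3*3^i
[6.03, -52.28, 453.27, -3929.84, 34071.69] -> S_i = 6.03*(-8.67)^i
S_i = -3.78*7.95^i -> [-3.78, -30.05, -238.91, -1899.3, -15099.42]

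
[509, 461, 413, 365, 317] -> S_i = 509 + -48*i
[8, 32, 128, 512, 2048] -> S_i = 8*4^i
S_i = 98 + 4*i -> [98, 102, 106, 110, 114]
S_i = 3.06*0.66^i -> [3.06, 2.02, 1.33, 0.88, 0.58]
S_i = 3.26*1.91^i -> [3.26, 6.23, 11.89, 22.72, 43.39]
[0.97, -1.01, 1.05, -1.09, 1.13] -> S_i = 0.97*(-1.04)^i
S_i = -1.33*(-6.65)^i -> [-1.33, 8.84, -58.82, 391.13, -2600.99]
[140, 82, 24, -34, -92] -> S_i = 140 + -58*i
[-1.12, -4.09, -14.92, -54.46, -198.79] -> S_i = -1.12*3.65^i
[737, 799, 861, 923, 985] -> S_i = 737 + 62*i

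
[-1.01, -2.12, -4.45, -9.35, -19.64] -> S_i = -1.01*2.10^i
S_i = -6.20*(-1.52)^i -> [-6.2, 9.42, -14.32, 21.77, -33.1]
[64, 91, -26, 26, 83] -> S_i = Random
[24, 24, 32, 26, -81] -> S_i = Random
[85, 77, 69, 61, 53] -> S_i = 85 + -8*i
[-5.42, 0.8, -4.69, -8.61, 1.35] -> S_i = Random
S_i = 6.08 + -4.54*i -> [6.08, 1.54, -3.0, -7.54, -12.08]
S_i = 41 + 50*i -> [41, 91, 141, 191, 241]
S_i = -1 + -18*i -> [-1, -19, -37, -55, -73]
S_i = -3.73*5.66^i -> [-3.73, -21.11, -119.49, -676.33, -3828.02]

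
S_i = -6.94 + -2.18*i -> [-6.94, -9.12, -11.3, -13.48, -15.66]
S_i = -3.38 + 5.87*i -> [-3.38, 2.49, 8.36, 14.23, 20.1]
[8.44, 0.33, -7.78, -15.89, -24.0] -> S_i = 8.44 + -8.11*i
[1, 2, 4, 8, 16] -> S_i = 1*2^i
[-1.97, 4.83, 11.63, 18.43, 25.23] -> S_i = -1.97 + 6.80*i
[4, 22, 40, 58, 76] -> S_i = 4 + 18*i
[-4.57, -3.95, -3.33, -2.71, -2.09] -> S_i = -4.57 + 0.62*i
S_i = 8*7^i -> [8, 56, 392, 2744, 19208]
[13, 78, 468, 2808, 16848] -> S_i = 13*6^i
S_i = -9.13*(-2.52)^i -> [-9.13, 23.01, -57.98, 146.11, -368.19]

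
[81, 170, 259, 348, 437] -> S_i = 81 + 89*i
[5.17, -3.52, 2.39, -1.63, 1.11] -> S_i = 5.17*(-0.68)^i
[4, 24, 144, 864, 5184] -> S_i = 4*6^i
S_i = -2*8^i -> [-2, -16, -128, -1024, -8192]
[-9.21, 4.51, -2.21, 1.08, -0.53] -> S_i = -9.21*(-0.49)^i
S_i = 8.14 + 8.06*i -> [8.14, 16.2, 24.26, 32.32, 40.38]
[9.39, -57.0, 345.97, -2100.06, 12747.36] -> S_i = 9.39*(-6.07)^i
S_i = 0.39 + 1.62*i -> [0.39, 2.01, 3.63, 5.25, 6.87]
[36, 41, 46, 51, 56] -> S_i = 36 + 5*i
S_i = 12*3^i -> [12, 36, 108, 324, 972]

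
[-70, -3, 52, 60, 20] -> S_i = Random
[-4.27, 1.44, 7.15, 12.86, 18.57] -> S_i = -4.27 + 5.71*i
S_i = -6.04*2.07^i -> [-6.04, -12.5, -25.88, -53.57, -110.9]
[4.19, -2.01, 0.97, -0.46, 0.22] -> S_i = 4.19*(-0.48)^i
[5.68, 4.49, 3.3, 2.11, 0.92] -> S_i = 5.68 + -1.19*i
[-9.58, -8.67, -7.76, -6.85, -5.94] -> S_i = -9.58 + 0.91*i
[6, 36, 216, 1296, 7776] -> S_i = 6*6^i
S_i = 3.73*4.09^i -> [3.73, 15.26, 62.4, 255.2, 1043.76]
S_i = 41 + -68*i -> [41, -27, -95, -163, -231]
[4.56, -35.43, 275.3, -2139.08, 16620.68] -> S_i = 4.56*(-7.77)^i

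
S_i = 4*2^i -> [4, 8, 16, 32, 64]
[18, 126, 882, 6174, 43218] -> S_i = 18*7^i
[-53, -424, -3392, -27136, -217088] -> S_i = -53*8^i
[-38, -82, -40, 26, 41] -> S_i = Random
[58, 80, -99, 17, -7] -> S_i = Random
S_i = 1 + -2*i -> [1, -1, -3, -5, -7]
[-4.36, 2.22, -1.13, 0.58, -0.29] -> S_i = -4.36*(-0.51)^i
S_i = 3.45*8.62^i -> [3.45, 29.74, 256.35, 2209.74, 19047.95]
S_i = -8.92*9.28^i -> [-8.92, -82.78, -768.18, -7128.67, -66154.1]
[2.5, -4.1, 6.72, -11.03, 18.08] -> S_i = 2.50*(-1.64)^i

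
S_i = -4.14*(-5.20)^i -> [-4.14, 21.53, -111.95, 582.12, -3027.01]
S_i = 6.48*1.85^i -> [6.48, 11.99, 22.18, 41.03, 75.9]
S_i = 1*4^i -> [1, 4, 16, 64, 256]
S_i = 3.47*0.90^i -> [3.47, 3.12, 2.81, 2.53, 2.28]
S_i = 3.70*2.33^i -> [3.7, 8.62, 20.09, 46.8, 109.05]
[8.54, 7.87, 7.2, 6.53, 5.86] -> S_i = 8.54 + -0.67*i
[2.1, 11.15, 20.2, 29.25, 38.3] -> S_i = 2.10 + 9.05*i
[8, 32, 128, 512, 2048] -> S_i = 8*4^i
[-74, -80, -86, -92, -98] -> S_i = -74 + -6*i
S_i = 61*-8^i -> [61, -488, 3904, -31232, 249856]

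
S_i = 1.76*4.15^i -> [1.76, 7.3, 30.31, 125.79, 522.04]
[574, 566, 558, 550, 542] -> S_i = 574 + -8*i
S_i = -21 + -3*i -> [-21, -24, -27, -30, -33]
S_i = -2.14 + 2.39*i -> [-2.14, 0.25, 2.64, 5.03, 7.42]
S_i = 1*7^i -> [1, 7, 49, 343, 2401]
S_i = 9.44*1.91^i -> [9.44, 18.03, 34.44, 65.78, 125.63]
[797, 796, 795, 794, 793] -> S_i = 797 + -1*i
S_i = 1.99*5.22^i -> [1.99, 10.39, 54.22, 283.05, 1477.53]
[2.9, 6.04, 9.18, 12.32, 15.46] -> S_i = 2.90 + 3.14*i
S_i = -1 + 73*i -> [-1, 72, 145, 218, 291]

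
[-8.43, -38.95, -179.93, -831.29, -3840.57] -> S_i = -8.43*4.62^i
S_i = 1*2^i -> [1, 2, 4, 8, 16]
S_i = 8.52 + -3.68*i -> [8.52, 4.84, 1.16, -2.52, -6.2]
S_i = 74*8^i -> [74, 592, 4736, 37888, 303104]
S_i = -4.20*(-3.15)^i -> [-4.2, 13.23, -41.67, 131.27, -413.52]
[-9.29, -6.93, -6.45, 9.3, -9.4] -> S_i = Random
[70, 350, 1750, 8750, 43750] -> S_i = 70*5^i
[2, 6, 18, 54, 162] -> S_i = 2*3^i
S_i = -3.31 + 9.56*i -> [-3.31, 6.25, 15.81, 25.37, 34.93]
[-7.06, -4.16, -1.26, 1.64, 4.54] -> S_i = -7.06 + 2.90*i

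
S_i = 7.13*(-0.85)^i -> [7.13, -6.06, 5.15, -4.38, 3.72]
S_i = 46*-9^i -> [46, -414, 3726, -33534, 301806]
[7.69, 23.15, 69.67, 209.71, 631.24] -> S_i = 7.69*3.01^i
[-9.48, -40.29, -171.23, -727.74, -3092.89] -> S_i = -9.48*4.25^i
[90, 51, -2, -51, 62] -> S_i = Random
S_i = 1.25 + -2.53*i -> [1.25, -1.28, -3.81, -6.34, -8.87]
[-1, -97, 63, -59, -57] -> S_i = Random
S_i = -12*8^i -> [-12, -96, -768, -6144, -49152]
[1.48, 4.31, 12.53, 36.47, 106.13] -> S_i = 1.48*2.91^i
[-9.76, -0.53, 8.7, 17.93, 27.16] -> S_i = -9.76 + 9.23*i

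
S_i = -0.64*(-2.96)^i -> [-0.64, 1.89, -5.61, 16.6, -49.13]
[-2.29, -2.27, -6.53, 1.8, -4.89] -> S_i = Random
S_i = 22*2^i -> [22, 44, 88, 176, 352]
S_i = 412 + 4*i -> [412, 416, 420, 424, 428]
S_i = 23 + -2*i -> [23, 21, 19, 17, 15]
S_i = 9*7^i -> [9, 63, 441, 3087, 21609]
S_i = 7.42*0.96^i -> [7.42, 7.12, 6.84, 6.56, 6.3]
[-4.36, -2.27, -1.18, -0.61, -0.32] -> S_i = -4.36*0.52^i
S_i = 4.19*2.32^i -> [4.19, 9.72, 22.55, 52.32, 121.39]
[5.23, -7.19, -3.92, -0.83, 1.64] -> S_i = Random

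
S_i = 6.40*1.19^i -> [6.4, 7.62, 9.06, 10.79, 12.83]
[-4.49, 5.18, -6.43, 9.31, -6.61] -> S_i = Random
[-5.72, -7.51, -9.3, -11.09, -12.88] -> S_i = -5.72 + -1.79*i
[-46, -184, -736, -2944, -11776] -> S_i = -46*4^i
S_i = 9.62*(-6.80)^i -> [9.62, -65.42, 444.83, -3024.84, 20568.88]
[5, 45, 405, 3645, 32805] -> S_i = 5*9^i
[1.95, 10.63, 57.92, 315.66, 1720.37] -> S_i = 1.95*5.45^i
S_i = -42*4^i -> [-42, -168, -672, -2688, -10752]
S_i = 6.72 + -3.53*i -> [6.72, 3.19, -0.34, -3.87, -7.4]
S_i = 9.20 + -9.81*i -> [9.2, -0.61, -10.42, -20.23, -30.04]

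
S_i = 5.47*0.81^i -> [5.47, 4.43, 3.59, 2.91, 2.35]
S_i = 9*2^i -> [9, 18, 36, 72, 144]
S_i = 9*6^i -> [9, 54, 324, 1944, 11664]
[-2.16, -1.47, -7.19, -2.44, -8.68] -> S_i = Random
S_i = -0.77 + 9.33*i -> [-0.77, 8.56, 17.89, 27.22, 36.55]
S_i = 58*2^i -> [58, 116, 232, 464, 928]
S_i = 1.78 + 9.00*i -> [1.78, 10.78, 19.78, 28.78, 37.78]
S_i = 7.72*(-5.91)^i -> [7.72, -45.63, 269.64, -1593.6, 9418.19]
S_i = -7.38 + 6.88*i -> [-7.38, -0.5, 6.38, 13.26, 20.14]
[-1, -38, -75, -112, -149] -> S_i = -1 + -37*i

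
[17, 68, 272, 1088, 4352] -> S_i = 17*4^i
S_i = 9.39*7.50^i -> [9.39, 70.43, 528.19, 3961.41, 29710.55]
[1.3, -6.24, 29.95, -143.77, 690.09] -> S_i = 1.30*(-4.80)^i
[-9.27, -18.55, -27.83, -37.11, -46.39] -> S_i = -9.27 + -9.28*i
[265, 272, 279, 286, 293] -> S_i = 265 + 7*i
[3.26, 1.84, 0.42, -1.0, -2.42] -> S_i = 3.26 + -1.42*i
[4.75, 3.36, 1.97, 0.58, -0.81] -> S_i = 4.75 + -1.39*i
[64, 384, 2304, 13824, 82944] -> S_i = 64*6^i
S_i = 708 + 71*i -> [708, 779, 850, 921, 992]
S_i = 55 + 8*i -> [55, 63, 71, 79, 87]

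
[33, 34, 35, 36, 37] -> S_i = 33 + 1*i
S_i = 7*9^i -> [7, 63, 567, 5103, 45927]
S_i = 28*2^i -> [28, 56, 112, 224, 448]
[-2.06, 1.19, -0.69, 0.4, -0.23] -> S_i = -2.06*(-0.58)^i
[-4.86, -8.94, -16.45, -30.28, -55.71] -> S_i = -4.86*1.84^i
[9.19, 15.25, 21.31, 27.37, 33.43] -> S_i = 9.19 + 6.06*i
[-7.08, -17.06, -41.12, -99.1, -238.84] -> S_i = -7.08*2.41^i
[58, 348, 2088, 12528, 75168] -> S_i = 58*6^i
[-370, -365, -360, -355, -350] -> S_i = -370 + 5*i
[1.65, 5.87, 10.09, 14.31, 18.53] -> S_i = 1.65 + 4.22*i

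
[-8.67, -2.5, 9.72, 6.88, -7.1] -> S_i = Random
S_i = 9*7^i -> [9, 63, 441, 3087, 21609]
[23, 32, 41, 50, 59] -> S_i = 23 + 9*i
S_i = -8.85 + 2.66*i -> [-8.85, -6.19, -3.53, -0.87, 1.79]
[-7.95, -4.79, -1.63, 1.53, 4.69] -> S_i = -7.95 + 3.16*i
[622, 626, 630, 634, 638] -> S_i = 622 + 4*i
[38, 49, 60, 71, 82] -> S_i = 38 + 11*i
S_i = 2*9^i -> [2, 18, 162, 1458, 13122]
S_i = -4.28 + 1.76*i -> [-4.28, -2.52, -0.76, 1.0, 2.76]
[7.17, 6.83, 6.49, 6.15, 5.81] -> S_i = 7.17 + -0.34*i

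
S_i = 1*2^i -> [1, 2, 4, 8, 16]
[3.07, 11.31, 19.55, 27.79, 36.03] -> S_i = 3.07 + 8.24*i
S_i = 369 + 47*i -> [369, 416, 463, 510, 557]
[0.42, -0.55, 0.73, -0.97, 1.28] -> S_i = 0.42*(-1.32)^i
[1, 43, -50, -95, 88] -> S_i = Random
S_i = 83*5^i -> [83, 415, 2075, 10375, 51875]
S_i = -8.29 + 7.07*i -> [-8.29, -1.22, 5.85, 12.92, 19.99]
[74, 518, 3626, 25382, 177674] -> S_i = 74*7^i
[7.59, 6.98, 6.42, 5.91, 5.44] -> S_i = 7.59*0.92^i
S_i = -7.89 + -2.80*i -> [-7.89, -10.69, -13.49, -16.29, -19.09]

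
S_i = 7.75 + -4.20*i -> [7.75, 3.55, -0.65, -4.85, -9.05]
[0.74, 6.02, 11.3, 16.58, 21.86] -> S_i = 0.74 + 5.28*i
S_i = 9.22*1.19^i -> [9.22, 10.97, 13.06, 15.54, 18.49]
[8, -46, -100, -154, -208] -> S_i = 8 + -54*i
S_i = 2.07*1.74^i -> [2.07, 3.6, 6.27, 10.9, 18.97]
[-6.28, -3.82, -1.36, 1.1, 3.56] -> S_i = -6.28 + 2.46*i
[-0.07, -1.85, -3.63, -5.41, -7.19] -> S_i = -0.07 + -1.78*i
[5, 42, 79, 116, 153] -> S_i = 5 + 37*i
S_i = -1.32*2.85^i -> [-1.32, -3.76, -10.72, -30.56, -87.09]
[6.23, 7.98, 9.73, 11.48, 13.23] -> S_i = 6.23 + 1.75*i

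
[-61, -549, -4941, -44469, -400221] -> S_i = -61*9^i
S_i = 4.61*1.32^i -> [4.61, 6.09, 8.03, 10.6, 14.0]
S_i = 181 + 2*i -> [181, 183, 185, 187, 189]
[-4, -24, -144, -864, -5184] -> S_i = -4*6^i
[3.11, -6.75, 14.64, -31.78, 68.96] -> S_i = 3.11*(-2.17)^i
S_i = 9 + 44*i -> [9, 53, 97, 141, 185]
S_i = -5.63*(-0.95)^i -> [-5.63, 5.35, -5.08, 4.83, -4.59]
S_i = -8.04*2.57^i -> [-8.04, -20.66, -53.1, -136.48, -350.74]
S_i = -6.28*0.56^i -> [-6.28, -3.52, -1.97, -1.1, -0.62]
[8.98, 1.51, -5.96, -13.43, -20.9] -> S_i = 8.98 + -7.47*i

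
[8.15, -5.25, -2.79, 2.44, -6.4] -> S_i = Random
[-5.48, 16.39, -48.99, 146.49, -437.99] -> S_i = -5.48*(-2.99)^i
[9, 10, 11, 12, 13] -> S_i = 9 + 1*i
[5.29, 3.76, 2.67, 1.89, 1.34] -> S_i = 5.29*0.71^i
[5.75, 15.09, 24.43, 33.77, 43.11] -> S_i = 5.75 + 9.34*i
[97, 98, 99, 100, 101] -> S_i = 97 + 1*i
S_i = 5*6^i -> [5, 30, 180, 1080, 6480]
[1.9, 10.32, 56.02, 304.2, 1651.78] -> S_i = 1.90*5.43^i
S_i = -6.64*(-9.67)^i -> [-6.64, 64.21, -620.9, 6004.09, -58059.59]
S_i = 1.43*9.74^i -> [1.43, 13.93, 135.66, 1321.33, 12869.8]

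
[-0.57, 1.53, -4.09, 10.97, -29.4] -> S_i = -0.57*(-2.68)^i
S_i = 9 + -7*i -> [9, 2, -5, -12, -19]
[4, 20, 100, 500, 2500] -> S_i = 4*5^i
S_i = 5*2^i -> [5, 10, 20, 40, 80]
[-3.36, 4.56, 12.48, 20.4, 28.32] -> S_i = -3.36 + 7.92*i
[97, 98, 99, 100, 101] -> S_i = 97 + 1*i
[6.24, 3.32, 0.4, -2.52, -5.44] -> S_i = 6.24 + -2.92*i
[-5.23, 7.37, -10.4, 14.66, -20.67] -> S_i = -5.23*(-1.41)^i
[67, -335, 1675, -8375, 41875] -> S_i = 67*-5^i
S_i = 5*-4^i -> [5, -20, 80, -320, 1280]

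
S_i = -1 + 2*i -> [-1, 1, 3, 5, 7]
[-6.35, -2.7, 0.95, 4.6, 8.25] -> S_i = -6.35 + 3.65*i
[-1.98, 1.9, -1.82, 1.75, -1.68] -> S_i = -1.98*(-0.96)^i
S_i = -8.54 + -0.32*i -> [-8.54, -8.86, -9.18, -9.5, -9.82]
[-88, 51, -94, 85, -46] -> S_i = Random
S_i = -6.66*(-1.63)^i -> [-6.66, 10.86, -17.69, 28.84, -47.01]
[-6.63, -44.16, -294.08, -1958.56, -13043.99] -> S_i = -6.63*6.66^i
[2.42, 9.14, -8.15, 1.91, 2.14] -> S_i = Random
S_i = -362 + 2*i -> [-362, -360, -358, -356, -354]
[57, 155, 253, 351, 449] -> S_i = 57 + 98*i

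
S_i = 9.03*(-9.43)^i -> [9.03, -85.15, 802.99, -7572.21, 71405.97]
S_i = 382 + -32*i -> [382, 350, 318, 286, 254]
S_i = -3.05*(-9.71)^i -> [-3.05, 29.62, -287.57, 2792.27, -27112.95]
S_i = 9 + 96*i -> [9, 105, 201, 297, 393]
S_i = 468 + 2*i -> [468, 470, 472, 474, 476]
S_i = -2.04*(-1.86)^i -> [-2.04, 3.79, -7.06, 13.13, -24.42]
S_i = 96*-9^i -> [96, -864, 7776, -69984, 629856]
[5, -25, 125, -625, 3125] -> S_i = 5*-5^i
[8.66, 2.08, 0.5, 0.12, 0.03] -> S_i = 8.66*0.24^i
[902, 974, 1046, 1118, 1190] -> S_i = 902 + 72*i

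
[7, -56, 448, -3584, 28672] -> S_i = 7*-8^i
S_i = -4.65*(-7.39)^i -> [-4.65, 34.36, -253.95, 1876.66, -13868.54]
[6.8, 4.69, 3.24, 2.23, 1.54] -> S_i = 6.80*0.69^i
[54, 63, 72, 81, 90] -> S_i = 54 + 9*i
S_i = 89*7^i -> [89, 623, 4361, 30527, 213689]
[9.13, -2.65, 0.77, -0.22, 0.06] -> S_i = 9.13*(-0.29)^i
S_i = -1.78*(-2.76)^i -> [-1.78, 4.91, -13.56, 37.42, -103.29]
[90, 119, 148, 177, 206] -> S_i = 90 + 29*i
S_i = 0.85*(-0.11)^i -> [0.85, -0.09, 0.01, -0.0, 0.0]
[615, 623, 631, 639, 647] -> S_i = 615 + 8*i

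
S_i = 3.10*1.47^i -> [3.1, 4.56, 6.7, 9.85, 14.48]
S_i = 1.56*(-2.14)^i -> [1.56, -3.34, 7.14, -15.29, 32.72]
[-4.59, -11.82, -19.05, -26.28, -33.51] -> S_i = -4.59 + -7.23*i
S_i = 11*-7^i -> [11, -77, 539, -3773, 26411]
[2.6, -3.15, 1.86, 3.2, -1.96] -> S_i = Random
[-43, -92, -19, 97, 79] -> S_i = Random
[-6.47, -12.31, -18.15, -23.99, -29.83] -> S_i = -6.47 + -5.84*i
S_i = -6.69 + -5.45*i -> [-6.69, -12.14, -17.59, -23.04, -28.49]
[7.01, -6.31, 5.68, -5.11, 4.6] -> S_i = 7.01*(-0.90)^i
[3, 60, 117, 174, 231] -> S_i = 3 + 57*i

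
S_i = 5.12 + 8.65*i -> [5.12, 13.77, 22.42, 31.07, 39.72]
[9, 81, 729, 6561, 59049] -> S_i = 9*9^i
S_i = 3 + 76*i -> [3, 79, 155, 231, 307]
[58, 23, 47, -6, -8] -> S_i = Random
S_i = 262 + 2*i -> [262, 264, 266, 268, 270]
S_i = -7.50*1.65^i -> [-7.5, -12.38, -20.42, -33.69, -55.59]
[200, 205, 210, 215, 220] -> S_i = 200 + 5*i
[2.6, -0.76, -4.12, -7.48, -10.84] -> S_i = 2.60 + -3.36*i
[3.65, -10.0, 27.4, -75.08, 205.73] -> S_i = 3.65*(-2.74)^i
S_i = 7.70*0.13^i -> [7.7, 1.0, 0.13, 0.02, 0.0]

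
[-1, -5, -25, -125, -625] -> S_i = -1*5^i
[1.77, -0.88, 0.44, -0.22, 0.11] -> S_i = 1.77*(-0.50)^i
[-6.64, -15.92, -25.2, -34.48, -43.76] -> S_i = -6.64 + -9.28*i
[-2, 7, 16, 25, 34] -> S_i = -2 + 9*i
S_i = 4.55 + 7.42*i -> [4.55, 11.97, 19.39, 26.81, 34.23]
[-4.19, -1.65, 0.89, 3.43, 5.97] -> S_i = -4.19 + 2.54*i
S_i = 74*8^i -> [74, 592, 4736, 37888, 303104]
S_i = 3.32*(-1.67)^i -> [3.32, -5.54, 9.26, -15.46, 25.82]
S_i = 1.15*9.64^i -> [1.15, 11.09, 106.87, 1030.22, 9931.3]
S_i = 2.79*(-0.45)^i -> [2.79, -1.26, 0.56, -0.25, 0.11]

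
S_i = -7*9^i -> [-7, -63, -567, -5103, -45927]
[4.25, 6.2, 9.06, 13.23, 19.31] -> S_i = 4.25*1.46^i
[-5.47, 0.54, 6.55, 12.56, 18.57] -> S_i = -5.47 + 6.01*i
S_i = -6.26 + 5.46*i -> [-6.26, -0.8, 4.66, 10.12, 15.58]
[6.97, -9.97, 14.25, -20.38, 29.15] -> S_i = 6.97*(-1.43)^i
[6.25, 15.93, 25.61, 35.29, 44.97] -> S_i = 6.25 + 9.68*i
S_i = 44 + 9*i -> [44, 53, 62, 71, 80]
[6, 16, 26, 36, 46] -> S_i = 6 + 10*i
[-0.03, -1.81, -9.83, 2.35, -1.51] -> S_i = Random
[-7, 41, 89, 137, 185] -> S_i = -7 + 48*i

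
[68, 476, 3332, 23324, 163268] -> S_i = 68*7^i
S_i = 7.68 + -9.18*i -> [7.68, -1.5, -10.68, -19.86, -29.04]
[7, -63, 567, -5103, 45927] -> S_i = 7*-9^i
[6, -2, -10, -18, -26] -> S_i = 6 + -8*i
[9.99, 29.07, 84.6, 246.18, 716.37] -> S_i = 9.99*2.91^i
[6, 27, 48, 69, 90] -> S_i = 6 + 21*i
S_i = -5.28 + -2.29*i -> [-5.28, -7.57, -9.86, -12.15, -14.44]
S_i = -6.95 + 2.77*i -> [-6.95, -4.18, -1.41, 1.36, 4.13]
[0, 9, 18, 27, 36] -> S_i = 0 + 9*i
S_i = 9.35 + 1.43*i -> [9.35, 10.78, 12.21, 13.64, 15.07]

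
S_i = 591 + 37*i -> [591, 628, 665, 702, 739]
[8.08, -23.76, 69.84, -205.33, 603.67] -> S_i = 8.08*(-2.94)^i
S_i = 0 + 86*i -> [0, 86, 172, 258, 344]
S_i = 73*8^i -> [73, 584, 4672, 37376, 299008]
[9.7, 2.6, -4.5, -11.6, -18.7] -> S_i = 9.70 + -7.10*i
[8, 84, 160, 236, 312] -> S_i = 8 + 76*i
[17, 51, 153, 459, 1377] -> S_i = 17*3^i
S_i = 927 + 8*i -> [927, 935, 943, 951, 959]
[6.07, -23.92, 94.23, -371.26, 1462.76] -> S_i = 6.07*(-3.94)^i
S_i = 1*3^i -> [1, 3, 9, 27, 81]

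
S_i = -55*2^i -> [-55, -110, -220, -440, -880]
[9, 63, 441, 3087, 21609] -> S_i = 9*7^i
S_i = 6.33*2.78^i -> [6.33, 17.6, 48.92, 136.0, 378.08]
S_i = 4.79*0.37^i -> [4.79, 1.77, 0.66, 0.24, 0.09]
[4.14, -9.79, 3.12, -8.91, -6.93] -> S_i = Random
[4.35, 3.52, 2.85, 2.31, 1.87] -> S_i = 4.35*0.81^i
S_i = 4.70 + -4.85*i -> [4.7, -0.15, -5.0, -9.85, -14.7]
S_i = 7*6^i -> [7, 42, 252, 1512, 9072]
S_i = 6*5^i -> [6, 30, 150, 750, 3750]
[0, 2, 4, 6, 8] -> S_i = 0 + 2*i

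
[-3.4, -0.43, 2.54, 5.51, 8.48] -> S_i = -3.40 + 2.97*i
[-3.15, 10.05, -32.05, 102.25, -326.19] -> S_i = -3.15*(-3.19)^i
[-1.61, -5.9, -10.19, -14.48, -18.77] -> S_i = -1.61 + -4.29*i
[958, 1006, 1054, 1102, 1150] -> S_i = 958 + 48*i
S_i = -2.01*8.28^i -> [-2.01, -16.64, -137.8, -1141.0, -9447.51]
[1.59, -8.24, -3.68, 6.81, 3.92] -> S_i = Random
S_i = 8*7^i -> [8, 56, 392, 2744, 19208]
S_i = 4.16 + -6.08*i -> [4.16, -1.92, -8.0, -14.08, -20.16]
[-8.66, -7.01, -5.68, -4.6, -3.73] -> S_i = -8.66*0.81^i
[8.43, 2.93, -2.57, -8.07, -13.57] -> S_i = 8.43 + -5.50*i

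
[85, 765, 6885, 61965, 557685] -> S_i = 85*9^i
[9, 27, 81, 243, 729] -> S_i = 9*3^i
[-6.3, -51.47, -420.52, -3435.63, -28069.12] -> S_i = -6.30*8.17^i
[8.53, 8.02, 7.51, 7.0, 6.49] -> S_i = 8.53 + -0.51*i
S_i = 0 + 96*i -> [0, 96, 192, 288, 384]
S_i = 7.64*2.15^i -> [7.64, 16.43, 35.32, 75.93, 163.25]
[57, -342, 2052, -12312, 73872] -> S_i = 57*-6^i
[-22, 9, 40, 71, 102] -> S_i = -22 + 31*i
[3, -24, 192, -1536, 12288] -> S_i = 3*-8^i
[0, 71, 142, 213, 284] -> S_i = 0 + 71*i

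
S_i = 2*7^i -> [2, 14, 98, 686, 4802]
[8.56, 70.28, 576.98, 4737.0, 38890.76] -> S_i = 8.56*8.21^i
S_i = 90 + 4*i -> [90, 94, 98, 102, 106]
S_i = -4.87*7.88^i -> [-4.87, -38.38, -302.4, -2382.91, -18777.33]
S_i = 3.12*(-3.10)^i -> [3.12, -9.67, 29.98, -92.95, 288.14]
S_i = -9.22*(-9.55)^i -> [-9.22, 88.05, -840.89, 8030.47, -76691.0]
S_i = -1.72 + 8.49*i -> [-1.72, 6.77, 15.26, 23.75, 32.24]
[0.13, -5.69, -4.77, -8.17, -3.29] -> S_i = Random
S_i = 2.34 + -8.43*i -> [2.34, -6.09, -14.52, -22.95, -31.38]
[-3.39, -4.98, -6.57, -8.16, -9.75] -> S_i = -3.39 + -1.59*i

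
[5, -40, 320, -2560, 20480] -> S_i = 5*-8^i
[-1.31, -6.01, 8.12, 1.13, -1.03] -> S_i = Random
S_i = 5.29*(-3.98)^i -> [5.29, -21.05, 83.8, -333.51, 1327.36]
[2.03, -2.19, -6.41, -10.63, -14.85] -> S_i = 2.03 + -4.22*i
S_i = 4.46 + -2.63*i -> [4.46, 1.83, -0.8, -3.43, -6.06]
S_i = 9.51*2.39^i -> [9.51, 22.73, 54.32, 129.83, 310.29]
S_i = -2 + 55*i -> [-2, 53, 108, 163, 218]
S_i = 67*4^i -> [67, 268, 1072, 4288, 17152]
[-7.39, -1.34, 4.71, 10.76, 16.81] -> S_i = -7.39 + 6.05*i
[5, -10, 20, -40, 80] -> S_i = 5*-2^i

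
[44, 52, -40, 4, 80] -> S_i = Random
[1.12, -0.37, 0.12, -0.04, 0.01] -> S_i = 1.12*(-0.33)^i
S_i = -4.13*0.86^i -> [-4.13, -3.55, -3.05, -2.63, -2.26]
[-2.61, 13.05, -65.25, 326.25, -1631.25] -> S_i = -2.61*(-5.00)^i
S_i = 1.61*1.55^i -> [1.61, 2.5, 3.87, 6.0, 9.29]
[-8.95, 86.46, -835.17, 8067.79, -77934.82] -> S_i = -8.95*(-9.66)^i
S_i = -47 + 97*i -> [-47, 50, 147, 244, 341]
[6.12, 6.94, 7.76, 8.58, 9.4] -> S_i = 6.12 + 0.82*i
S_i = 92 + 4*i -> [92, 96, 100, 104, 108]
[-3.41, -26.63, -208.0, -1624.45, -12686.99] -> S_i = -3.41*7.81^i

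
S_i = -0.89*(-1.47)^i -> [-0.89, 1.31, -1.92, 2.83, -4.16]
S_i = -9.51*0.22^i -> [-9.51, -2.09, -0.46, -0.1, -0.02]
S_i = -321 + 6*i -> [-321, -315, -309, -303, -297]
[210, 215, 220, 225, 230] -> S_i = 210 + 5*i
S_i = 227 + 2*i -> [227, 229, 231, 233, 235]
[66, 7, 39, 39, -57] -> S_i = Random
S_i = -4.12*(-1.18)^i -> [-4.12, 4.86, -5.74, 6.77, -7.99]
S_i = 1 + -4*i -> [1, -3, -7, -11, -15]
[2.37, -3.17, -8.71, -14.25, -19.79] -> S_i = 2.37 + -5.54*i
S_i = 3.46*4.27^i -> [3.46, 14.77, 63.09, 269.38, 1150.24]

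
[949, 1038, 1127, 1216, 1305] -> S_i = 949 + 89*i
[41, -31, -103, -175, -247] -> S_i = 41 + -72*i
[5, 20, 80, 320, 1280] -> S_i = 5*4^i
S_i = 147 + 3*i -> [147, 150, 153, 156, 159]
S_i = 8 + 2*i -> [8, 10, 12, 14, 16]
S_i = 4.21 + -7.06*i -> [4.21, -2.85, -9.91, -16.97, -24.03]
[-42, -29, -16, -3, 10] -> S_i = -42 + 13*i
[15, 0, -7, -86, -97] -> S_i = Random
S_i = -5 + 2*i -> [-5, -3, -1, 1, 3]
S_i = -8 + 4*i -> [-8, -4, 0, 4, 8]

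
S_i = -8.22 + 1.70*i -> [-8.22, -6.52, -4.82, -3.12, -1.42]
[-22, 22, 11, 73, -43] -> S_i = Random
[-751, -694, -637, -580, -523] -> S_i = -751 + 57*i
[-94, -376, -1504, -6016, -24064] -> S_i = -94*4^i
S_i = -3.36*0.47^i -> [-3.36, -1.58, -0.74, -0.35, -0.16]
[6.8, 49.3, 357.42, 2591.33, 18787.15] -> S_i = 6.80*7.25^i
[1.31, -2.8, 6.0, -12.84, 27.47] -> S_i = 1.31*(-2.14)^i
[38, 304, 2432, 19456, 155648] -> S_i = 38*8^i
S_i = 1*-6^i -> [1, -6, 36, -216, 1296]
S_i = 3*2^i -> [3, 6, 12, 24, 48]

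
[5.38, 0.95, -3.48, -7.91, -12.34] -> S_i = 5.38 + -4.43*i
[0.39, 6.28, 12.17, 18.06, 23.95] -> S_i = 0.39 + 5.89*i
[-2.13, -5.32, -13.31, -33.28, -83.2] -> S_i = -2.13*2.50^i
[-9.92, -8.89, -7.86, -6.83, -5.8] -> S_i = -9.92 + 1.03*i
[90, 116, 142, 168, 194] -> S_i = 90 + 26*i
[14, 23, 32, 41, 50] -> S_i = 14 + 9*i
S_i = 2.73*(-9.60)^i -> [2.73, -26.21, 251.6, -2415.33, 23187.16]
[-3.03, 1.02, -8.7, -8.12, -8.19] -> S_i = Random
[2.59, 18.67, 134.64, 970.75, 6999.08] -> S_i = 2.59*7.21^i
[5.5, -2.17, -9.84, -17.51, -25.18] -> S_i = 5.50 + -7.67*i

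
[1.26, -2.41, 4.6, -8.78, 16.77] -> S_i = 1.26*(-1.91)^i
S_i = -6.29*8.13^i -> [-6.29, -51.14, -415.75, -3380.04, -27479.75]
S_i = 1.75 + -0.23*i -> [1.75, 1.52, 1.29, 1.06, 0.83]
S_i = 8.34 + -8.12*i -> [8.34, 0.22, -7.9, -16.02, -24.14]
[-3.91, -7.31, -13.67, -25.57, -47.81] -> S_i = -3.91*1.87^i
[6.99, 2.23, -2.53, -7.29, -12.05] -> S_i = 6.99 + -4.76*i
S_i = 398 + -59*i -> [398, 339, 280, 221, 162]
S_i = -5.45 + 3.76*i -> [-5.45, -1.69, 2.07, 5.83, 9.59]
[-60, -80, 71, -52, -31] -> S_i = Random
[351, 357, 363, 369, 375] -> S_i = 351 + 6*i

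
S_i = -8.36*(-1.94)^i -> [-8.36, 16.22, -31.46, 61.04, -118.42]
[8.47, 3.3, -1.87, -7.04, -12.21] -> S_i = 8.47 + -5.17*i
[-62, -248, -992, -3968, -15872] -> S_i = -62*4^i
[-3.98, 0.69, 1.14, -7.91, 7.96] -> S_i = Random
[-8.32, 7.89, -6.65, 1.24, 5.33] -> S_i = Random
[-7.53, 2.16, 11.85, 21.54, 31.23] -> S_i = -7.53 + 9.69*i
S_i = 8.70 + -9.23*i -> [8.7, -0.53, -9.76, -18.99, -28.22]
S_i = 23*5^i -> [23, 115, 575, 2875, 14375]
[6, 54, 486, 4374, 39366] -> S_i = 6*9^i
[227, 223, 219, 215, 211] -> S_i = 227 + -4*i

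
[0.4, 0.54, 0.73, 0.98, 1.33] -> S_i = 0.40*1.35^i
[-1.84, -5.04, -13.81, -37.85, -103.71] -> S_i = -1.84*2.74^i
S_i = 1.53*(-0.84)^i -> [1.53, -1.29, 1.08, -0.91, 0.76]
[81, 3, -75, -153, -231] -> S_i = 81 + -78*i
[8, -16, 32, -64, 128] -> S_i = 8*-2^i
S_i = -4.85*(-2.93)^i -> [-4.85, 14.21, -41.64, 122.0, -357.45]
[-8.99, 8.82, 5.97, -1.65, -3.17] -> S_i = Random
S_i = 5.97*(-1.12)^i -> [5.97, -6.69, 7.49, -8.39, 9.39]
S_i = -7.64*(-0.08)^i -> [-7.64, 0.61, -0.05, 0.0, -0.0]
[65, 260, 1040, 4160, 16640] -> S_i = 65*4^i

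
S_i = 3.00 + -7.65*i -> [3.0, -4.65, -12.3, -19.95, -27.6]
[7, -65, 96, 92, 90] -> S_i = Random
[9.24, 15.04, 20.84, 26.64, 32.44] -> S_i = 9.24 + 5.80*i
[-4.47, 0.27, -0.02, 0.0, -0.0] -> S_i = -4.47*(-0.06)^i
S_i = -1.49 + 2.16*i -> [-1.49, 0.67, 2.83, 4.99, 7.15]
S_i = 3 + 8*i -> [3, 11, 19, 27, 35]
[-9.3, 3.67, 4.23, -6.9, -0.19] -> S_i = Random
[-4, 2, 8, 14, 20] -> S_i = -4 + 6*i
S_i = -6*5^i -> [-6, -30, -150, -750, -3750]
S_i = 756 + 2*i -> [756, 758, 760, 762, 764]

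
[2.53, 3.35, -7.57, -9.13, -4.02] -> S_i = Random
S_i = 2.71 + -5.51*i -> [2.71, -2.8, -8.31, -13.82, -19.33]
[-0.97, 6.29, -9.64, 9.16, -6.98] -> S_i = Random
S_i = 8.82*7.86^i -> [8.82, 69.33, 544.9, 4282.88, 33663.46]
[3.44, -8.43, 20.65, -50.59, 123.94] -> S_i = 3.44*(-2.45)^i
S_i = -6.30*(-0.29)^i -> [-6.3, 1.83, -0.53, 0.15, -0.04]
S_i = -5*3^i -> [-5, -15, -45, -135, -405]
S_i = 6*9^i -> [6, 54, 486, 4374, 39366]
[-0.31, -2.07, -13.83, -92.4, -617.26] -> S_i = -0.31*6.68^i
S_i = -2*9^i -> [-2, -18, -162, -1458, -13122]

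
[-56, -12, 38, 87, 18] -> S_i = Random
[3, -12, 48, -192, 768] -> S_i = 3*-4^i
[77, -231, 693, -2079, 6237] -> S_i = 77*-3^i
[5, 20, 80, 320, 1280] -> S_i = 5*4^i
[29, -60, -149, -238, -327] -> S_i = 29 + -89*i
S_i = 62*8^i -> [62, 496, 3968, 31744, 253952]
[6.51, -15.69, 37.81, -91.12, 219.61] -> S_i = 6.51*(-2.41)^i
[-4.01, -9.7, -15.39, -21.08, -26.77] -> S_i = -4.01 + -5.69*i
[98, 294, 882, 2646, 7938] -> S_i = 98*3^i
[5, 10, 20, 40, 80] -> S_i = 5*2^i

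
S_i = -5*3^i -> [-5, -15, -45, -135, -405]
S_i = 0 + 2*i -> [0, 2, 4, 6, 8]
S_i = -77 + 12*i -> [-77, -65, -53, -41, -29]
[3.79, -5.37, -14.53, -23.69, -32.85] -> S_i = 3.79 + -9.16*i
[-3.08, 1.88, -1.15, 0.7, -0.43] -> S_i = -3.08*(-0.61)^i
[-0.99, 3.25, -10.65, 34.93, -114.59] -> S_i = -0.99*(-3.28)^i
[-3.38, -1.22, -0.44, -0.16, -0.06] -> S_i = -3.38*0.36^i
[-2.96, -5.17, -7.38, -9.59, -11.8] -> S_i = -2.96 + -2.21*i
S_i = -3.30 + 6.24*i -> [-3.3, 2.94, 9.18, 15.42, 21.66]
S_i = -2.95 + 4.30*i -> [-2.95, 1.35, 5.65, 9.95, 14.25]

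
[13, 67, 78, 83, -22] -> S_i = Random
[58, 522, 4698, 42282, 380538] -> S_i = 58*9^i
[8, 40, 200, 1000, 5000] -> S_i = 8*5^i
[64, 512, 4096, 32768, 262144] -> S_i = 64*8^i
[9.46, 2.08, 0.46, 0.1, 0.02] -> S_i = 9.46*0.22^i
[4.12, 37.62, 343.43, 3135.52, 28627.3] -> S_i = 4.12*9.13^i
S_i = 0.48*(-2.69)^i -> [0.48, -1.29, 3.47, -9.34, 25.13]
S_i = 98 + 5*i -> [98, 103, 108, 113, 118]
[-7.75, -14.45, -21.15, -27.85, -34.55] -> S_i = -7.75 + -6.70*i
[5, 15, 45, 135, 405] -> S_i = 5*3^i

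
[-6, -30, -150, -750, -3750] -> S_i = -6*5^i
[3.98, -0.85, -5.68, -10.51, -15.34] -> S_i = 3.98 + -4.83*i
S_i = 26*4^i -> [26, 104, 416, 1664, 6656]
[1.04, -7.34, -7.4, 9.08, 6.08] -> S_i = Random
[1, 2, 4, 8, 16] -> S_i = 1*2^i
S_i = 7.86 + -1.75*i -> [7.86, 6.11, 4.36, 2.61, 0.86]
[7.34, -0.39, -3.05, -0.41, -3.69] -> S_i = Random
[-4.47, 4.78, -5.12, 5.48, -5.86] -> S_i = -4.47*(-1.07)^i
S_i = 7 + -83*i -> [7, -76, -159, -242, -325]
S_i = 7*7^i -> [7, 49, 343, 2401, 16807]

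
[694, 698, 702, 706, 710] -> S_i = 694 + 4*i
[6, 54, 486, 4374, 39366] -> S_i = 6*9^i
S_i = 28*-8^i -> [28, -224, 1792, -14336, 114688]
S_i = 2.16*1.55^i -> [2.16, 3.35, 5.19, 8.04, 12.47]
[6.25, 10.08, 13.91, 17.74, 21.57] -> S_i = 6.25 + 3.83*i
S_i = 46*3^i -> [46, 138, 414, 1242, 3726]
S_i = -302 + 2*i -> [-302, -300, -298, -296, -294]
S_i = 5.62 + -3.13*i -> [5.62, 2.49, -0.64, -3.77, -6.9]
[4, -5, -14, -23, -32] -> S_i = 4 + -9*i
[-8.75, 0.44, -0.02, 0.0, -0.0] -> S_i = -8.75*(-0.05)^i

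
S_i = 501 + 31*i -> [501, 532, 563, 594, 625]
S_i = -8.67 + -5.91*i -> [-8.67, -14.58, -20.49, -26.4, -32.31]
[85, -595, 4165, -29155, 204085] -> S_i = 85*-7^i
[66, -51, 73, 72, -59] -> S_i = Random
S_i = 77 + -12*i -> [77, 65, 53, 41, 29]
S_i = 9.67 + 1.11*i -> [9.67, 10.78, 11.89, 13.0, 14.11]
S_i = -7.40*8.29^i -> [-7.4, -61.35, -508.56, -4215.95, -34950.21]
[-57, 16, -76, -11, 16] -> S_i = Random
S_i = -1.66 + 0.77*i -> [-1.66, -0.89, -0.12, 0.65, 1.42]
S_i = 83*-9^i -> [83, -747, 6723, -60507, 544563]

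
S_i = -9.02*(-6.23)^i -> [-9.02, 56.19, -350.09, 2181.08, -13588.1]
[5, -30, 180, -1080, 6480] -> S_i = 5*-6^i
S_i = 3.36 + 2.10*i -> [3.36, 5.46, 7.56, 9.66, 11.76]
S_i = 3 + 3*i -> [3, 6, 9, 12, 15]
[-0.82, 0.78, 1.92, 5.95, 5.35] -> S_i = Random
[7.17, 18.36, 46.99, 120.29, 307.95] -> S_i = 7.17*2.56^i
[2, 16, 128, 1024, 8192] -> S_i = 2*8^i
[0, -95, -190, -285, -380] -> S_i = 0 + -95*i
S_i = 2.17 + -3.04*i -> [2.17, -0.87, -3.91, -6.95, -9.99]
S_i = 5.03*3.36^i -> [5.03, 16.9, 56.79, 190.8, 641.1]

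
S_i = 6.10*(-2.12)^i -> [6.1, -12.93, 27.42, -58.12, 123.22]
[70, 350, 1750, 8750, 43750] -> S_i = 70*5^i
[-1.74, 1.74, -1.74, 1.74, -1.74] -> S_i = -1.74*(-1.00)^i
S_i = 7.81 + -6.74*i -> [7.81, 1.07, -5.67, -12.41, -19.15]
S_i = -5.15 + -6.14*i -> [-5.15, -11.29, -17.43, -23.57, -29.71]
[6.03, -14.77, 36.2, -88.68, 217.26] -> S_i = 6.03*(-2.45)^i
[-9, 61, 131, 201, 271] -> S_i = -9 + 70*i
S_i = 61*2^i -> [61, 122, 244, 488, 976]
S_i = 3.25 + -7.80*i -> [3.25, -4.55, -12.35, -20.15, -27.95]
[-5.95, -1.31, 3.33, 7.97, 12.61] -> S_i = -5.95 + 4.64*i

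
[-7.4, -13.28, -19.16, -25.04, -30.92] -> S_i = -7.40 + -5.88*i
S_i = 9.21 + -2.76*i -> [9.21, 6.45, 3.69, 0.93, -1.83]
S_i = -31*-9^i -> [-31, 279, -2511, 22599, -203391]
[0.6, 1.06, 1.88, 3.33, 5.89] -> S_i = 0.60*1.77^i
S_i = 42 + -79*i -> [42, -37, -116, -195, -274]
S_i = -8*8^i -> [-8, -64, -512, -4096, -32768]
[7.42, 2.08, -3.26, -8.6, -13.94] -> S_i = 7.42 + -5.34*i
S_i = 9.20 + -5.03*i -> [9.2, 4.17, -0.86, -5.89, -10.92]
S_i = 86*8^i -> [86, 688, 5504, 44032, 352256]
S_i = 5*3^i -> [5, 15, 45, 135, 405]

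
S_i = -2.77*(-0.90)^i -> [-2.77, 2.49, -2.24, 2.02, -1.82]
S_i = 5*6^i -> [5, 30, 180, 1080, 6480]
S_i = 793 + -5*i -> [793, 788, 783, 778, 773]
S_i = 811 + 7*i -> [811, 818, 825, 832, 839]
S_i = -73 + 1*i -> [-73, -72, -71, -70, -69]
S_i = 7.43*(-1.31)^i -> [7.43, -9.73, 12.75, -16.7, 21.88]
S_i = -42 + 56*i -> [-42, 14, 70, 126, 182]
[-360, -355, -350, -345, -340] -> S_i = -360 + 5*i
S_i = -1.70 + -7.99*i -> [-1.7, -9.69, -17.68, -25.67, -33.66]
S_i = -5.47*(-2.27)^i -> [-5.47, 12.42, -28.19, 63.98, -145.24]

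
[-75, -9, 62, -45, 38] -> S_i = Random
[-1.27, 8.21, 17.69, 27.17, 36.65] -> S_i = -1.27 + 9.48*i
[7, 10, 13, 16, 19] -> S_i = 7 + 3*i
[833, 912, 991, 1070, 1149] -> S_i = 833 + 79*i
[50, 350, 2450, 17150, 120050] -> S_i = 50*7^i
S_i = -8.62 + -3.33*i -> [-8.62, -11.95, -15.28, -18.61, -21.94]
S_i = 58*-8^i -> [58, -464, 3712, -29696, 237568]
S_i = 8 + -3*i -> [8, 5, 2, -1, -4]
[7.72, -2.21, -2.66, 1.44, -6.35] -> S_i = Random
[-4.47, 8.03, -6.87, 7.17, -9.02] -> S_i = Random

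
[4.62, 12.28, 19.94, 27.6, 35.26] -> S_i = 4.62 + 7.66*i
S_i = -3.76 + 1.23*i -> [-3.76, -2.53, -1.3, -0.07, 1.16]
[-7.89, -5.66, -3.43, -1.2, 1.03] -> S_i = -7.89 + 2.23*i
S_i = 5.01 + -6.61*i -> [5.01, -1.6, -8.21, -14.82, -21.43]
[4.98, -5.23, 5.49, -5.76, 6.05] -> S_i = 4.98*(-1.05)^i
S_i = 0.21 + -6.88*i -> [0.21, -6.67, -13.55, -20.43, -27.31]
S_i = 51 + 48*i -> [51, 99, 147, 195, 243]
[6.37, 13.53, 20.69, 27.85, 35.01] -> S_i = 6.37 + 7.16*i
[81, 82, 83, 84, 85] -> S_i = 81 + 1*i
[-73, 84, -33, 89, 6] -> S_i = Random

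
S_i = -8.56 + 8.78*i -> [-8.56, 0.22, 9.0, 17.78, 26.56]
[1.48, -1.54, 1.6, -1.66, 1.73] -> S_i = 1.48*(-1.04)^i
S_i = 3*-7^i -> [3, -21, 147, -1029, 7203]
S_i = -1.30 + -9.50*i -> [-1.3, -10.8, -20.3, -29.8, -39.3]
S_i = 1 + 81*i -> [1, 82, 163, 244, 325]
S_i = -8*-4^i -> [-8, 32, -128, 512, -2048]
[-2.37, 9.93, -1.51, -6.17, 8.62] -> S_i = Random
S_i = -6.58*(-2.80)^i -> [-6.58, 18.42, -51.59, 144.44, -404.44]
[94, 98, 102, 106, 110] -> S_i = 94 + 4*i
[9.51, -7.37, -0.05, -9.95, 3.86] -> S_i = Random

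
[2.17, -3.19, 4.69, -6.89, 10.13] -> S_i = 2.17*(-1.47)^i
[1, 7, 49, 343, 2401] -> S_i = 1*7^i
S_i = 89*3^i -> [89, 267, 801, 2403, 7209]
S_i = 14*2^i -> [14, 28, 56, 112, 224]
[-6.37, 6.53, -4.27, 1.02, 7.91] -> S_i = Random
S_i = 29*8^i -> [29, 232, 1856, 14848, 118784]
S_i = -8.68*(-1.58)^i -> [-8.68, 13.71, -21.67, 34.24, -54.09]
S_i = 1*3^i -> [1, 3, 9, 27, 81]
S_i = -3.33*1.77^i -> [-3.33, -5.89, -10.43, -18.47, -32.68]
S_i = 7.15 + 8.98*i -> [7.15, 16.13, 25.11, 34.09, 43.07]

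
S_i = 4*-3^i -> [4, -12, 36, -108, 324]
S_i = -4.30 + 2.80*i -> [-4.3, -1.5, 1.3, 4.1, 6.9]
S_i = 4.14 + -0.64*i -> [4.14, 3.5, 2.86, 2.22, 1.58]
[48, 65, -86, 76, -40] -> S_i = Random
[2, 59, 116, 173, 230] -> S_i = 2 + 57*i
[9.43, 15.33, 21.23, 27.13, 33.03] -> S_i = 9.43 + 5.90*i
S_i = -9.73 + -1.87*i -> [-9.73, -11.6, -13.47, -15.34, -17.21]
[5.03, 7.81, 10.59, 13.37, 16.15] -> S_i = 5.03 + 2.78*i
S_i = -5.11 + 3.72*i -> [-5.11, -1.39, 2.33, 6.05, 9.77]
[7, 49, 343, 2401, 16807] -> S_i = 7*7^i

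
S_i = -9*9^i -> [-9, -81, -729, -6561, -59049]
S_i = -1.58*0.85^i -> [-1.58, -1.34, -1.14, -0.97, -0.82]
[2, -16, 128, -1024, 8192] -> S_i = 2*-8^i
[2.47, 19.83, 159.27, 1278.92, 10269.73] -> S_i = 2.47*8.03^i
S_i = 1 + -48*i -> [1, -47, -95, -143, -191]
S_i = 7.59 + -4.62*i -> [7.59, 2.97, -1.65, -6.27, -10.89]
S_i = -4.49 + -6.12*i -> [-4.49, -10.61, -16.73, -22.85, -28.97]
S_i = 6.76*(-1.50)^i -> [6.76, -10.14, 15.21, -22.82, 34.22]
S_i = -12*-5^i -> [-12, 60, -300, 1500, -7500]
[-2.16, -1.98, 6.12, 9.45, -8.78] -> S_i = Random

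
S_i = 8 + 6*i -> [8, 14, 20, 26, 32]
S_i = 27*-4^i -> [27, -108, 432, -1728, 6912]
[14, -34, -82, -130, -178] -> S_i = 14 + -48*i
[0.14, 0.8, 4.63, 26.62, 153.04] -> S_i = 0.14*5.75^i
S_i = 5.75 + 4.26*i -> [5.75, 10.01, 14.27, 18.53, 22.79]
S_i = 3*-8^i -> [3, -24, 192, -1536, 12288]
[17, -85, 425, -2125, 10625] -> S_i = 17*-5^i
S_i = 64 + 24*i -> [64, 88, 112, 136, 160]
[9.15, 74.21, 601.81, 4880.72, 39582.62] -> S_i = 9.15*8.11^i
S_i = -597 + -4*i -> [-597, -601, -605, -609, -613]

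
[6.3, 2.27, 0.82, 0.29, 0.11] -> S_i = 6.30*0.36^i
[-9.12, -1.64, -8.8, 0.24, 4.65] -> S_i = Random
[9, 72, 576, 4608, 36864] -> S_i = 9*8^i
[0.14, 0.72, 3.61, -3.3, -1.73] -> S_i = Random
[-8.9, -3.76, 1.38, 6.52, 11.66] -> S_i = -8.90 + 5.14*i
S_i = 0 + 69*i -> [0, 69, 138, 207, 276]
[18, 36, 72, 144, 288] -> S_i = 18*2^i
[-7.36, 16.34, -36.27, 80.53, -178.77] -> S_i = -7.36*(-2.22)^i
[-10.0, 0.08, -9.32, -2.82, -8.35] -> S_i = Random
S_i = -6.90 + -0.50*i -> [-6.9, -7.4, -7.9, -8.4, -8.9]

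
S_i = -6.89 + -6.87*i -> [-6.89, -13.76, -20.63, -27.5, -34.37]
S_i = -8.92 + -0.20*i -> [-8.92, -9.12, -9.32, -9.52, -9.72]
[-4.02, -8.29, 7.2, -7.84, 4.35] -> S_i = Random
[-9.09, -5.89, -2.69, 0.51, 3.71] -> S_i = -9.09 + 3.20*i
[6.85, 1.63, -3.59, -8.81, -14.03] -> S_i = 6.85 + -5.22*i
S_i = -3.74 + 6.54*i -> [-3.74, 2.8, 9.34, 15.88, 22.42]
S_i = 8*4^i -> [8, 32, 128, 512, 2048]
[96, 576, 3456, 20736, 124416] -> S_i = 96*6^i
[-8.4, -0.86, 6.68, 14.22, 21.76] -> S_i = -8.40 + 7.54*i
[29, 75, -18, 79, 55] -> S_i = Random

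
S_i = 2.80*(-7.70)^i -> [2.8, -21.56, 166.01, -1278.29, 9842.85]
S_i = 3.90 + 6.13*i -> [3.9, 10.03, 16.16, 22.29, 28.42]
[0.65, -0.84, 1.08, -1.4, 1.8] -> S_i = 0.65*(-1.29)^i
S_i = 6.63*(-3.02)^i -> [6.63, -20.02, 60.47, -182.61, 551.49]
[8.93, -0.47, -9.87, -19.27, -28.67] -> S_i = 8.93 + -9.40*i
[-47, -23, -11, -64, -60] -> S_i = Random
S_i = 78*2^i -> [78, 156, 312, 624, 1248]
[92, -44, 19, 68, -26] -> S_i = Random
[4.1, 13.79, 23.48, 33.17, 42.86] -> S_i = 4.10 + 9.69*i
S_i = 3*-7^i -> [3, -21, 147, -1029, 7203]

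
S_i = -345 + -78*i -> [-345, -423, -501, -579, -657]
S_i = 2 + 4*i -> [2, 6, 10, 14, 18]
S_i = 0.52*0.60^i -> [0.52, 0.31, 0.19, 0.11, 0.07]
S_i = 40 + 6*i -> [40, 46, 52, 58, 64]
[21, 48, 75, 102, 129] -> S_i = 21 + 27*i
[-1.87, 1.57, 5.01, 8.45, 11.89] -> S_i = -1.87 + 3.44*i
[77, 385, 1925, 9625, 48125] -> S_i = 77*5^i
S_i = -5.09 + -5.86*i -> [-5.09, -10.95, -16.81, -22.67, -28.53]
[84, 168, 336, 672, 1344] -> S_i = 84*2^i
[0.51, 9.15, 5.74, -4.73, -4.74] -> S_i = Random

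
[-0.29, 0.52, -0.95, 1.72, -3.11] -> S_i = -0.29*(-1.81)^i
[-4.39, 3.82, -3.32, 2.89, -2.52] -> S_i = -4.39*(-0.87)^i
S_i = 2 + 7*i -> [2, 9, 16, 23, 30]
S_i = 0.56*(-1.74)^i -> [0.56, -0.97, 1.7, -2.95, 5.13]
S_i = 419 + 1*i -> [419, 420, 421, 422, 423]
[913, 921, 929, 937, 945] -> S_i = 913 + 8*i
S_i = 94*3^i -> [94, 282, 846, 2538, 7614]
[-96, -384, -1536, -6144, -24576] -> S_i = -96*4^i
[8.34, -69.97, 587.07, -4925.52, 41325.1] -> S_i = 8.34*(-8.39)^i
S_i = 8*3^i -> [8, 24, 72, 216, 648]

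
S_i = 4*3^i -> [4, 12, 36, 108, 324]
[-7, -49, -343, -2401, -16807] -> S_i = -7*7^i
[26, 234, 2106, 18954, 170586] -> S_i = 26*9^i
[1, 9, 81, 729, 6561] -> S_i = 1*9^i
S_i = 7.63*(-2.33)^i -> [7.63, -17.78, 41.42, -96.51, 224.88]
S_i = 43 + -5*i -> [43, 38, 33, 28, 23]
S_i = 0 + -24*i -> [0, -24, -48, -72, -96]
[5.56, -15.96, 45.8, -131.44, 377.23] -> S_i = 5.56*(-2.87)^i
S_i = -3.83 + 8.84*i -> [-3.83, 5.01, 13.85, 22.69, 31.53]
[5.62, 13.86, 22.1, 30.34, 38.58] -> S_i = 5.62 + 8.24*i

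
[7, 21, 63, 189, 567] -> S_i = 7*3^i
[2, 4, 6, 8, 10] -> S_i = 2 + 2*i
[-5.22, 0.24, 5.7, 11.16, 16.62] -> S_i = -5.22 + 5.46*i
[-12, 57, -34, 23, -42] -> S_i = Random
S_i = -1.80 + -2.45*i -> [-1.8, -4.25, -6.7, -9.15, -11.6]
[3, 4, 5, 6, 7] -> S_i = 3 + 1*i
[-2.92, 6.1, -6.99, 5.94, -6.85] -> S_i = Random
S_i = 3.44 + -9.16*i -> [3.44, -5.72, -14.88, -24.04, -33.2]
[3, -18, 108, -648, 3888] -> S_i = 3*-6^i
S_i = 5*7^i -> [5, 35, 245, 1715, 12005]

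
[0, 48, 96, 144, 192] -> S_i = 0 + 48*i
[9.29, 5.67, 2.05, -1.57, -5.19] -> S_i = 9.29 + -3.62*i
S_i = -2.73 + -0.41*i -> [-2.73, -3.14, -3.55, -3.96, -4.37]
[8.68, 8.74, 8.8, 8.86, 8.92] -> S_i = 8.68 + 0.06*i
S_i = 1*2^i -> [1, 2, 4, 8, 16]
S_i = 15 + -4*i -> [15, 11, 7, 3, -1]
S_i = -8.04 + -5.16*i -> [-8.04, -13.2, -18.36, -23.52, -28.68]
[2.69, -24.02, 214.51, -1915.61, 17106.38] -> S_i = 2.69*(-8.93)^i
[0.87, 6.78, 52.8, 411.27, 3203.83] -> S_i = 0.87*7.79^i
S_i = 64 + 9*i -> [64, 73, 82, 91, 100]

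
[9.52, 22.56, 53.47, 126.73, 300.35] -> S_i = 9.52*2.37^i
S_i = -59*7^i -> [-59, -413, -2891, -20237, -141659]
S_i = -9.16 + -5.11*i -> [-9.16, -14.27, -19.38, -24.49, -29.6]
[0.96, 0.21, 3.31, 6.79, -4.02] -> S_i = Random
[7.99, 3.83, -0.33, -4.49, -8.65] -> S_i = 7.99 + -4.16*i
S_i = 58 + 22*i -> [58, 80, 102, 124, 146]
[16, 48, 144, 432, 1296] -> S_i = 16*3^i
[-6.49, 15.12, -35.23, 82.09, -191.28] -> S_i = -6.49*(-2.33)^i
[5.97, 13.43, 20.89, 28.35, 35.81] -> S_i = 5.97 + 7.46*i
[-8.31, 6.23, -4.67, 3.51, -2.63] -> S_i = -8.31*(-0.75)^i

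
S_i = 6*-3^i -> [6, -18, 54, -162, 486]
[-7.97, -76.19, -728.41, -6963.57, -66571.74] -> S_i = -7.97*9.56^i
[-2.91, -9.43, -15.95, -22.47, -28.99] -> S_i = -2.91 + -6.52*i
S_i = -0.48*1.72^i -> [-0.48, -0.83, -1.42, -2.44, -4.2]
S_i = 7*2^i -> [7, 14, 28, 56, 112]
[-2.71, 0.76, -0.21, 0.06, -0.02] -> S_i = -2.71*(-0.28)^i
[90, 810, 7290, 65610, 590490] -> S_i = 90*9^i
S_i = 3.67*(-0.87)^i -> [3.67, -3.19, 2.78, -2.42, 2.1]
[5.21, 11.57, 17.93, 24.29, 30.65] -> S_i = 5.21 + 6.36*i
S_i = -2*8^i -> [-2, -16, -128, -1024, -8192]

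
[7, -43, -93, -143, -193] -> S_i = 7 + -50*i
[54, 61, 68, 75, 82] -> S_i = 54 + 7*i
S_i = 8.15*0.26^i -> [8.15, 2.12, 0.55, 0.14, 0.04]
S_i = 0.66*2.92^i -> [0.66, 1.93, 5.63, 16.43, 47.98]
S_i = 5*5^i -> [5, 25, 125, 625, 3125]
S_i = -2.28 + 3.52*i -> [-2.28, 1.24, 4.76, 8.28, 11.8]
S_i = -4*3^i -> [-4, -12, -36, -108, -324]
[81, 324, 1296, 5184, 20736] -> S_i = 81*4^i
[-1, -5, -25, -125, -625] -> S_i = -1*5^i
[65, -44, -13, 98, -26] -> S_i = Random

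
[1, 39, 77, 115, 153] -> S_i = 1 + 38*i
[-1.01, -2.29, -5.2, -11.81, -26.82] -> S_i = -1.01*2.27^i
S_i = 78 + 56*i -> [78, 134, 190, 246, 302]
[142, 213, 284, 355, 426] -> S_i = 142 + 71*i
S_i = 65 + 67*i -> [65, 132, 199, 266, 333]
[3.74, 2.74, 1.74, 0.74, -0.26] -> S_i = 3.74 + -1.00*i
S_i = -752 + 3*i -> [-752, -749, -746, -743, -740]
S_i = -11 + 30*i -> [-11, 19, 49, 79, 109]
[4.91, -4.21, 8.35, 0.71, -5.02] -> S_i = Random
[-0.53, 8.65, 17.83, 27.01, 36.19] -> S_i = -0.53 + 9.18*i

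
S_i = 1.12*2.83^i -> [1.12, 3.17, 8.97, 25.39, 71.84]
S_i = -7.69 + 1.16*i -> [-7.69, -6.53, -5.37, -4.21, -3.05]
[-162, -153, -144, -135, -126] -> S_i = -162 + 9*i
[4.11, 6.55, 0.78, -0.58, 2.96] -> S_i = Random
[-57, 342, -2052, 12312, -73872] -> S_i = -57*-6^i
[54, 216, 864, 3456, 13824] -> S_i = 54*4^i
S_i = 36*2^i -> [36, 72, 144, 288, 576]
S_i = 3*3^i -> [3, 9, 27, 81, 243]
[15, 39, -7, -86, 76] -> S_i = Random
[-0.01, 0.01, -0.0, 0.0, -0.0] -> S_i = -0.01*(-0.62)^i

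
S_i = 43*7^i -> [43, 301, 2107, 14749, 103243]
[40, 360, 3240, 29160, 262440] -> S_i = 40*9^i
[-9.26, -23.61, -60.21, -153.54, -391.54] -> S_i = -9.26*2.55^i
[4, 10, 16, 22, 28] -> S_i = 4 + 6*i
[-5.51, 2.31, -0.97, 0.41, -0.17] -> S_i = -5.51*(-0.42)^i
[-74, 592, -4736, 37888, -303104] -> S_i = -74*-8^i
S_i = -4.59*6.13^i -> [-4.59, -28.14, -172.48, -1057.29, -6481.19]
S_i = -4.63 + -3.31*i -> [-4.63, -7.94, -11.25, -14.56, -17.87]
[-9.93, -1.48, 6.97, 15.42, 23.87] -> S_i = -9.93 + 8.45*i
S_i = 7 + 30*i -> [7, 37, 67, 97, 127]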